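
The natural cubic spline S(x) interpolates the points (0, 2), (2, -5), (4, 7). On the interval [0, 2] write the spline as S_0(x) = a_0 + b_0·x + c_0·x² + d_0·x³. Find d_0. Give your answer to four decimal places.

0.5938

Write m_i for S''(x_i). With h_i = 2, 2 and divided differences Δ_i = -7/2, 6, the continuity of S' gives the tridiagonal system
  2·m_0 + 8·m_1 + 2·m_2 = 6(Δ_1 - Δ_0) = 57
Natural end conditions: m_0 = m_2 = 0.
Hence m_0 = 0, m_1 = 57/8, m_2 = 0.
On [0, 2], with S_0(x) = a_0 + b_0·x + c_0·x² + d_0·x³: c_0 = m_0/2 = 0, d_0 = (m_1 - m_0)/(6h_0) = 19/32, b_0 = Δ_0 - h_0(2m_0 + m_1)/6 = -47/8.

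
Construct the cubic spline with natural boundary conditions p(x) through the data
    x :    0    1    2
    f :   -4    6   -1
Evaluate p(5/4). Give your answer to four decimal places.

With M_i denoting the second derivative at x_i, h_i = 1, 1, and Δ_i = (y_(i+1) − y_i)/h_i = 10, -7:
  1·M_0 + 4·M_1 + 1·M_2 = 6(Δ_1 - Δ_0) = -102
Natural end conditions: M_0 = M_2 = 0.
Hence M_0 = 0, M_1 = -51/2, M_2 = 0.
On [1, 2], p(x) = 6 + 3/2·(x - 1) - 51/4·(x - 1)² + 17/4·(x - 1)³.
With (x - 1) = 1/4: p(5/4) = 1445/256.

5.6445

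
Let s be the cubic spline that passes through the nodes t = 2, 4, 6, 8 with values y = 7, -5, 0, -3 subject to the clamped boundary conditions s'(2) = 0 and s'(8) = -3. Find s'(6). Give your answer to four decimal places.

2.3000

Write σ_i for s''(x_i). With h_i = 2, 2, 2 and divided differences Δ_i = -6, 5/2, -3/2, the continuity of s' gives the tridiagonal system
  2·σ_0 + 8·σ_1 + 2·σ_2 = 6(Δ_1 - Δ_0) = 51
  2·σ_1 + 8·σ_2 + 2·σ_3 = 6(Δ_2 - Δ_1) = -24
Clamped end conditions give two more equations: 2h_0·σ_0 + h_0·σ_1 = 6(Δ_0 - s'(2)) = -36 and h_2·σ_2 + 2h_2·σ_3 = 6(s'(8) - Δ_2) = -9.
Hence σ_0 = -74/5, σ_1 = 58/5, σ_2 = -61/10, σ_3 = 4/5.
On [6, 8], s'(t) = b_2 + 2c_2·(t - 6) + 3d_2·(t - 6)² with b_2 = Δ_2 - h_2(2σ_2 + σ_3)/6 = 23/10, c_2 = σ_2/2 = -61/20, d_2 = (σ_3 - σ_2)/(6h_2) = 23/40. So s'(6) = 23/10.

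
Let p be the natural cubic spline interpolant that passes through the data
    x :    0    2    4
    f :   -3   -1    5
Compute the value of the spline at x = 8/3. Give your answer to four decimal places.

0.6296

Let σ_i = p''(x_i). Step sizes h_i = 2, 2; slopes of the chords Δ_i = (y_(i+1) - y_i)/h_i = 1, 3.
  2·σ_0 + 8·σ_1 + 2·σ_2 = 6(Δ_1 - Δ_0) = 12
Natural end conditions: σ_0 = σ_2 = 0.
Hence σ_0 = 0, σ_1 = 3/2, σ_2 = 0.
On [2, 4], p(x) = -1 + 2·(x - 2) + 3/4·(x - 2)² - 1/8·(x - 2)³.
With (x - 2) = 2/3: p(8/3) = 17/27.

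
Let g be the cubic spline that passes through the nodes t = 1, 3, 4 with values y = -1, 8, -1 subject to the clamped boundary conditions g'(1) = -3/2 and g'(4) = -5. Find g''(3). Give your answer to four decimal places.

Write M_i for g''(x_i). With h_i = 2, 1 and divided differences Δ_i = 9/2, -9, the continuity of g' gives the tridiagonal system
  2·M_0 + 6·M_1 + 1·M_2 = 6(Δ_1 - Δ_0) = -81
Clamped end conditions give two more equations: 2h_0·M_0 + h_0·M_1 = 6(Δ_0 - g'(1)) = 36 and h_1·M_1 + 2h_1·M_2 = 6(g'(4) - Δ_1) = 24.
Solving: M_0 = 64/3, M_1 = -74/3, M_2 = 73/3.

-24.6667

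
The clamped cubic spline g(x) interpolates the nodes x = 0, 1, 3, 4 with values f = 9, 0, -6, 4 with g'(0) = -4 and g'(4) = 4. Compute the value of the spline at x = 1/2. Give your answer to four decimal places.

Write m_i for g''(x_i). With h_i = 1, 2, 1 and divided differences Δ_i = -9, -3, 10, the continuity of g' gives the tridiagonal system
  1·m_0 + 6·m_1 + 2·m_2 = 6(Δ_1 - Δ_0) = 36
  2·m_1 + 6·m_2 + 1·m_3 = 6(Δ_2 - Δ_1) = 78
Clamped end conditions give two more equations: 2h_0·m_0 + h_0·m_1 = 6(Δ_0 - g'(0)) = -30 and h_2·m_2 + 2h_2·m_3 = 6(g'(4) - Δ_2) = -36.
Hence m_0 = -584/35, m_1 = 118/35, m_2 = 568/35, m_3 = -914/35.
On [0, 1], g(x) = 9 - 4·x - 292/35·x² + 117/35·x³.
With x = 1/2: g(1/2) = 1493/280.

5.3321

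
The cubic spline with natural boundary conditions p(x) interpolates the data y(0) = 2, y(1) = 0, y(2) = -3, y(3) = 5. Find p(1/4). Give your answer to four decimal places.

Let M_i = p''(x_i). Step sizes h_i = 1, 1, 1; slopes of the chords Δ_i = (y_(i+1) - y_i)/h_i = -2, -3, 8.
  1·M_0 + 4·M_1 + 1·M_2 = 6(Δ_1 - Δ_0) = -6
  1·M_1 + 4·M_2 + 1·M_3 = 6(Δ_2 - Δ_1) = 66
Natural end conditions: M_0 = M_3 = 0.
Forward elimination and back-substitution give M_0 = 0, M_1 = -6, M_2 = 18, M_3 = 0.
On [0, 1], p(x) = 2 - 1·x + 0·x² - 1·x³.
With x = 1/4: p(1/4) = 111/64.

1.7344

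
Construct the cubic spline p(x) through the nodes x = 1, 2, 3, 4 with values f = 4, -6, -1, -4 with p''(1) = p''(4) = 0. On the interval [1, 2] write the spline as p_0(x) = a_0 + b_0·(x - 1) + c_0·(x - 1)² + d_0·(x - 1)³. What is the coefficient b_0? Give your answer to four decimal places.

Write M_i for p''(x_i). With h_i = 1, 1, 1 and divided differences Δ_i = -10, 5, -3, the continuity of p' gives the tridiagonal system
  1·M_0 + 4·M_1 + 1·M_2 = 6(Δ_1 - Δ_0) = 90
  1·M_1 + 4·M_2 + 1·M_3 = 6(Δ_2 - Δ_1) = -48
Natural end conditions: M_0 = M_3 = 0.
Solving the tridiagonal system: M_0 = 0, M_1 = 136/5, M_2 = -94/5, M_3 = 0.
On [1, 2], with p_0(x) = a_0 + b_0·(x - 1) + c_0·(x - 1)² + d_0·(x - 1)³: c_0 = M_0/2 = 0, d_0 = (M_1 - M_0)/(6h_0) = 68/15, b_0 = Δ_0 - h_0(2M_0 + M_1)/6 = -218/15.

-14.5333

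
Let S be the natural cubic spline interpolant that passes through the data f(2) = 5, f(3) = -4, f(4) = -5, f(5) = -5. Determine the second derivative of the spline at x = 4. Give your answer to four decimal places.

With M_i denoting the second derivative at x_i, h_i = 1, 1, 1, and Δ_i = (y_(i+1) − y_i)/h_i = -9, -1, 0:
  1·M_0 + 4·M_1 + 1·M_2 = 6(Δ_1 - Δ_0) = 48
  1·M_1 + 4·M_2 + 1·M_3 = 6(Δ_2 - Δ_1) = 6
Natural end conditions: M_0 = M_3 = 0.
Forward elimination and back-substitution give M_0 = 0, M_1 = 62/5, M_2 = -8/5, M_3 = 0.

-1.6000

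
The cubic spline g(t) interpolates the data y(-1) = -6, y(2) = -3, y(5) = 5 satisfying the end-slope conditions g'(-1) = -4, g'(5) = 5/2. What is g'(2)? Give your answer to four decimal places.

Let σ_i = g''(x_i). Step sizes h_i = 3, 3; slopes of the chords Δ_i = (y_(i+1) - y_i)/h_i = 1, 8/3.
  3·σ_0 + 12·σ_1 + 3·σ_2 = 6(Δ_1 - Δ_0) = 10
Clamped end conditions give two more equations: 2h_0·σ_0 + h_0·σ_1 = 6(Δ_0 - g'(-1)) = 30 and h_1·σ_1 + 2h_1·σ_2 = 6(g'(5) - Δ_1) = -1.
Solving: σ_0 = 21/4, σ_1 = -1/2, σ_2 = 1/12.
On [2, 5], g'(t) = b_1 + 2c_1·(t - 2) + 3d_1·(t - 2)² with b_1 = Δ_1 - h_1(2σ_1 + σ_2)/6 = 25/8, c_1 = σ_1/2 = -1/4, d_1 = (σ_2 - σ_1)/(6h_1) = 7/216. So g'(2) = 25/8.

3.1250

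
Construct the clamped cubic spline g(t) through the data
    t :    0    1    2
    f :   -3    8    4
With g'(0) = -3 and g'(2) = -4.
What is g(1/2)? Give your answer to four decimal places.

Put σ_i = g'' at the i-th knot. Here h = (1, 1) and Δ = (11, -4), so the interior equations h_(i-1)·σ_(i-1) + 2(h_(i-1)+h_i)·σ_i + h_i·σ_(i+1) = 6(Δ_i − Δ_(i-1)) read
  1·σ_0 + 4·σ_1 + 1·σ_2 = 6(Δ_1 - Δ_0) = -90
Clamped end conditions give two more equations: 2h_0·σ_0 + h_0·σ_1 = 6(Δ_0 - g'(0)) = 84 and h_1·σ_1 + 2h_1·σ_2 = 6(g'(2) - Δ_1) = 0.
Forward elimination and back-substitution give σ_0 = 64, σ_1 = -44, σ_2 = 22.
On [0, 1], g(t) = -3 - 3·t + 32·t² - 18·t³.
With t = 1/2: g(1/2) = 5/4.

1.2500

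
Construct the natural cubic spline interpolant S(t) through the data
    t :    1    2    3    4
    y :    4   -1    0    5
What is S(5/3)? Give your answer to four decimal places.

Let M_i = S''(x_i). Step sizes h_i = 1, 1, 1; slopes of the chords Δ_i = (y_(i+1) - y_i)/h_i = -5, 1, 5.
  1·M_0 + 4·M_1 + 1·M_2 = 6(Δ_1 - Δ_0) = 36
  1·M_1 + 4·M_2 + 1·M_3 = 6(Δ_2 - Δ_1) = 24
Natural end conditions: M_0 = M_3 = 0.
Solving the tridiagonal system: M_0 = 0, M_1 = 8, M_2 = 4, M_3 = 0.
On [1, 2], S(t) = 4 - 19/3·(t - 1) + 0·(t - 1)² + 4/3·(t - 1)³.
With (t - 1) = 2/3: S(5/3) = 14/81.

0.1728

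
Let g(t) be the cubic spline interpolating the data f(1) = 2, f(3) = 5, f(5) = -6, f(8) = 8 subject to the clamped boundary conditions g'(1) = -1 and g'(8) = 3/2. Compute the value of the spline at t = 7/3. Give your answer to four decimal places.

4.7588

With M_i denoting the second derivative at x_i, h_i = 2, 2, 3, and Δ_i = (y_(i+1) − y_i)/h_i = 3/2, -11/2, 14/3:
  2·M_0 + 8·M_1 + 2·M_2 = 6(Δ_1 - Δ_0) = -42
  2·M_1 + 10·M_2 + 3·M_3 = 6(Δ_2 - Δ_1) = 61
Clamped end conditions give two more equations: 2h_0·M_0 + h_0·M_1 = 6(Δ_0 - g'(1)) = 15 and h_2·M_2 + 2h_2·M_3 = 6(g'(8) - Δ_2) = -19.
Solving: M_0 = 326/37, M_1 = -749/74, M_2 = 395/37, M_3 = -944/111.
On [1, 3], g(t) = 2 - 1·(t - 1) + 163/37·(t - 1)² - 467/296·(t - 1)³.
With (t - 1) = 4/3: g(7/3) = 4754/999.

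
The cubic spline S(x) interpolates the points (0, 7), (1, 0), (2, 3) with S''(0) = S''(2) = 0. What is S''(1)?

Put M_i = S'' at the i-th knot. Here h = (1, 1) and Δ = (-7, 3), so the interior equations h_(i-1)·M_(i-1) + 2(h_(i-1)+h_i)·M_i + h_i·M_(i+1) = 6(Δ_i − Δ_(i-1)) read
  1·M_0 + 4·M_1 + 1·M_2 = 6(Δ_1 - Δ_0) = 60
Natural end conditions: M_0 = M_2 = 0.
Solving: M_0 = 0, M_1 = 15, M_2 = 0.

15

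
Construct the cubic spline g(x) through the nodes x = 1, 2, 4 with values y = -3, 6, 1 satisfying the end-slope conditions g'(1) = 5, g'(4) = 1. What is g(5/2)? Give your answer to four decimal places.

6.7891

Put σ_i = g'' at the i-th knot. Here h = (1, 2) and Δ = (9, -5/2), so the interior equations h_(i-1)·σ_(i-1) + 2(h_(i-1)+h_i)·σ_i + h_i·σ_(i+1) = 6(Δ_i − Δ_(i-1)) read
  1·σ_0 + 6·σ_1 + 2·σ_2 = 6(Δ_1 - Δ_0) = -69
Clamped end conditions give two more equations: 2h_0·σ_0 + h_0·σ_1 = 6(Δ_0 - g'(1)) = 24 and h_1·σ_1 + 2h_1·σ_2 = 6(g'(4) - Δ_1) = 21.
Hence σ_0 = 133/6, σ_1 = -61/3, σ_2 = 185/12.
On [2, 4], g(x) = 6 + 71/12·(x - 2) - 61/6·(x - 2)² + 143/48·(x - 2)³.
With (x - 2) = 1/2: g(5/2) = 869/128.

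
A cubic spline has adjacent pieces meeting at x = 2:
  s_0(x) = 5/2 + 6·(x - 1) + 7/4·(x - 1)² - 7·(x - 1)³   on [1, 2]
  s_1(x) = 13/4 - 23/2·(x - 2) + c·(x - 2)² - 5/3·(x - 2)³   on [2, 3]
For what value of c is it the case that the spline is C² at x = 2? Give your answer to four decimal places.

s_0''(x) = 7/2 - 42·(x - 1), so s_0''(2) = -77/2. On the right, s_1''(2) = 2c, so c = -77/4.

-19.2500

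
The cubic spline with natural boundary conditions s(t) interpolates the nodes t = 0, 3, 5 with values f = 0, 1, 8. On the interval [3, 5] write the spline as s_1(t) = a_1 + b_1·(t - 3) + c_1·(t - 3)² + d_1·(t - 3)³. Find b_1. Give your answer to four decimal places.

Let σ_i = s''(x_i). Step sizes h_i = 3, 2; slopes of the chords Δ_i = (y_(i+1) - y_i)/h_i = 1/3, 7/2.
  3·σ_0 + 10·σ_1 + 2·σ_2 = 6(Δ_1 - Δ_0) = 19
Natural end conditions: σ_0 = σ_2 = 0.
Hence σ_0 = 0, σ_1 = 19/10, σ_2 = 0.
On [3, 5], with s_1(t) = a_1 + b_1·(t - 3) + c_1·(t - 3)² + d_1·(t - 3)³: c_1 = σ_1/2 = 19/20, d_1 = (σ_2 - σ_1)/(6h_1) = -19/120, b_1 = Δ_1 - h_1(2σ_1 + σ_2)/6 = 67/30.

2.2333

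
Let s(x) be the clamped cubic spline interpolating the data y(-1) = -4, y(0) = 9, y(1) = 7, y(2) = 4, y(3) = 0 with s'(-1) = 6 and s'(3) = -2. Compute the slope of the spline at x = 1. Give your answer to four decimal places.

-4.8571

Put σ_i = s'' at the i-th knot. Here h = (1, 1, 1, 1) and Δ = (13, -2, -3, -4), so the interior equations h_(i-1)·σ_(i-1) + 2(h_(i-1)+h_i)·σ_i + h_i·σ_(i+1) = 6(Δ_i − Δ_(i-1)) read
  1·σ_0 + 4·σ_1 + 1·σ_2 = 6(Δ_1 - Δ_0) = -90
  1·σ_1 + 4·σ_2 + 1·σ_3 = 6(Δ_2 - Δ_1) = -6
  1·σ_2 + 4·σ_3 + 1·σ_4 = 6(Δ_3 - Δ_2) = -6
Clamped end conditions give two more equations: 2h_0·σ_0 + h_0·σ_1 = 6(Δ_0 - s'(-1)) = 42 and h_3·σ_3 + 2h_3·σ_4 = 6(s'(3) - Δ_3) = 12.
Solving: σ_0 = 533/14, σ_1 = -239/7, σ_2 = 17/2, σ_3 = -41/7, σ_4 = 125/14.
On [1, 2], s'(x) = b_2 + 2c_2·(x - 1) + 3d_2·(x - 1)² with b_2 = Δ_2 - h_2(2σ_2 + σ_3)/6 = -34/7, c_2 = σ_2/2 = 17/4, d_2 = (σ_3 - σ_2)/(6h_2) = -67/28. So s'(1) = -34/7.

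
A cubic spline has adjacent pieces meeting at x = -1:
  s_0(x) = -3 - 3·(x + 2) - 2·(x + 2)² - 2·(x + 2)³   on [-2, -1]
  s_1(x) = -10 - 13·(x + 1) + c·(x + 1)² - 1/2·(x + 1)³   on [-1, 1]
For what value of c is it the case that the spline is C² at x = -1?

-8

s_0''(x) = -4 - 12·(x + 2), so s_0''(-1) = -16. On the right, s_1''(-1) = 2c, so c = -8.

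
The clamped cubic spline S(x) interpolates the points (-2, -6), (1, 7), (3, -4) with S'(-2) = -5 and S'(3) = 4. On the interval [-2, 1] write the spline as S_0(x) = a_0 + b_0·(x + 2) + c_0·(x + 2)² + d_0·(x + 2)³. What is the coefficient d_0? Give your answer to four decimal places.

-1.8019

With M_i denoting the second derivative at x_i, h_i = 3, 2, and Δ_i = (y_(i+1) − y_i)/h_i = 13/3, -11/2:
  3·M_0 + 10·M_1 + 2·M_2 = 6(Δ_1 - Δ_0) = -59
Clamped end conditions give two more equations: 2h_0·M_0 + h_0·M_1 = 6(Δ_0 - S'(-2)) = 56 and h_1·M_1 + 2h_1·M_2 = 6(S'(3) - Δ_1) = 57.
Hence M_0 = 511/30, M_1 = -77/5, M_2 = 439/20.
On [-2, 1], with S_0(x) = a_0 + b_0·(x + 2) + c_0·(x + 2)² + d_0·(x + 2)³: c_0 = M_0/2 = 511/60, d_0 = (M_1 - M_0)/(6h_0) = -973/540, b_0 = Δ_0 - h_0(2M_0 + M_1)/6 = -5.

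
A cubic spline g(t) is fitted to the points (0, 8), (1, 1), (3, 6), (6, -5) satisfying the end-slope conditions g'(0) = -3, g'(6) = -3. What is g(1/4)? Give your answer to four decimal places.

Put M_i = g'' at the i-th knot. Here h = (1, 2, 3) and Δ = (-7, 5/2, -11/3), so the interior equations h_(i-1)·M_(i-1) + 2(h_(i-1)+h_i)·M_i + h_i·M_(i+1) = 6(Δ_i − Δ_(i-1)) read
  1·M_0 + 6·M_1 + 2·M_2 = 6(Δ_1 - Δ_0) = 57
  2·M_1 + 10·M_2 + 3·M_3 = 6(Δ_2 - Δ_1) = -37
Clamped end conditions give two more equations: 2h_0·M_0 + h_0·M_1 = 6(Δ_0 - g'(0)) = -24 and h_2·M_2 + 2h_2·M_3 = 6(g'(6) - Δ_2) = 4.
Hence M_0 = -1127/57, M_1 = 886/57, M_2 = -470/57, M_3 = 91/19.
On [0, 1], g(t) = 8 - 3·t - 1127/114·t² + 671/114·t³.
With t = 1/4: g(1/4) = 16353/2432.

6.7241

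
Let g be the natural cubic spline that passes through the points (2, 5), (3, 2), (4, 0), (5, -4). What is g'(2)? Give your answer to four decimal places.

Write M_i for g''(x_i). With h_i = 1, 1, 1 and divided differences Δ_i = -3, -2, -4, the continuity of g' gives the tridiagonal system
  1·M_0 + 4·M_1 + 1·M_2 = 6(Δ_1 - Δ_0) = 6
  1·M_1 + 4·M_2 + 1·M_3 = 6(Δ_2 - Δ_1) = -12
Natural end conditions: M_0 = M_3 = 0.
Hence M_0 = 0, M_1 = 12/5, M_2 = -18/5, M_3 = 0.
On [2, 3], g'(x) = b_0 + 2c_0·(x - 2) + 3d_0·(x - 2)² with b_0 = Δ_0 - h_0(2M_0 + M_1)/6 = -17/5, c_0 = M_0/2 = 0, d_0 = (M_1 - M_0)/(6h_0) = 2/5. So g'(2) = -17/5.

-3.4000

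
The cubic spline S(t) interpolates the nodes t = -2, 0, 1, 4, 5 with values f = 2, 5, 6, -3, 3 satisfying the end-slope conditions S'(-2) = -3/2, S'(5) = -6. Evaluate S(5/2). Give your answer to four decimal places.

-2.3045

Write M_i for S''(x_i). With h_i = 2, 1, 3, 1 and divided differences Δ_i = 3/2, 1, -3, 6, the continuity of S' gives the tridiagonal system
  2·M_0 + 6·M_1 + 1·M_2 = 6(Δ_1 - Δ_0) = -3
  1·M_1 + 8·M_2 + 3·M_3 = 6(Δ_2 - Δ_1) = -24
  3·M_2 + 8·M_3 + 1·M_4 = 6(Δ_3 - Δ_2) = 54
Clamped end conditions give two more equations: 2h_0·M_0 + h_0·M_1 = 6(Δ_0 - S'(-2)) = 18 and h_3·M_3 + 2h_3·M_4 = 6(S'(5) - Δ_3) = -72.
Solving: M_0 = 531/110, M_1 = -36/55, M_2 = -96/11, M_3 = 852/55, M_4 = -2406/55.
On [1, 4], S(t) = 6 - 111/55·(t - 1) - 48/11·(t - 1)² + 74/55·(t - 1)³.
With (t - 1) = 3/2: S(5/2) = -507/220.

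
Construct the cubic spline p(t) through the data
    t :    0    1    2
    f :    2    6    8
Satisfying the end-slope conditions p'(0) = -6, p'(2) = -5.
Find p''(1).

-7

With σ_i denoting the second derivative at x_i, h_i = 1, 1, and Δ_i = (y_(i+1) − y_i)/h_i = 4, 2:
  1·σ_0 + 4·σ_1 + 1·σ_2 = 6(Δ_1 - Δ_0) = -12
Clamped end conditions give two more equations: 2h_0·σ_0 + h_0·σ_1 = 6(Δ_0 - p'(0)) = 60 and h_1·σ_1 + 2h_1·σ_2 = 6(p'(2) - Δ_1) = -42.
Solving: σ_0 = 67/2, σ_1 = -7, σ_2 = -35/2.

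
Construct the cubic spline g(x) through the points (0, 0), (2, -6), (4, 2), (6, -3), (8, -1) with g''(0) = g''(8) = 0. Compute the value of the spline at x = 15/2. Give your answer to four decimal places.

-2.2157

Write m_i for g''(x_i). With h_i = 2, 2, 2, 2 and divided differences Δ_i = -3, 4, -5/2, 1, the continuity of g' gives the tridiagonal system
  2·m_0 + 8·m_1 + 2·m_2 = 6(Δ_1 - Δ_0) = 42
  2·m_1 + 8·m_2 + 2·m_3 = 6(Δ_2 - Δ_1) = -39
  2·m_2 + 8·m_3 + 2·m_4 = 6(Δ_3 - Δ_2) = 21
Natural end conditions: m_0 = m_4 = 0.
Hence m_0 = 0, m_1 = 807/112, m_2 = -219/28, m_3 = 513/112, m_4 = 0.
On [6, 8], g(x) = -3 - 115/56·(x - 6) + 513/224·(x - 6)² - 171/448·(x - 6)³.
With (x - 6) = 3/2: g(15/2) = -7941/3584.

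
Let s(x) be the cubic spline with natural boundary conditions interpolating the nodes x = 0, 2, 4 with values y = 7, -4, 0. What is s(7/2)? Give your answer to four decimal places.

With M_i denoting the second derivative at x_i, h_i = 2, 2, and Δ_i = (y_(i+1) − y_i)/h_i = -11/2, 2:
  2·M_0 + 8·M_1 + 2·M_2 = 6(Δ_1 - Δ_0) = 45
Natural end conditions: M_0 = M_2 = 0.
Forward elimination and back-substitution give M_0 = 0, M_1 = 45/8, M_2 = 0.
On [2, 4], s(x) = -4 - 7/4·(x - 2) + 45/16·(x - 2)² - 15/32·(x - 2)³.
With (x - 2) = 3/2: s(7/2) = -481/256.

-1.8789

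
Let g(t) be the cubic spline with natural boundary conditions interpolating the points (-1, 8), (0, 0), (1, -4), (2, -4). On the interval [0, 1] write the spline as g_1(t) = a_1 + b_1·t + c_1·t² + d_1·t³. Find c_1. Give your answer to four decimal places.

Let M_i = g''(x_i). Step sizes h_i = 1, 1, 1; slopes of the chords Δ_i = (y_(i+1) - y_i)/h_i = -8, -4, 0.
  1·M_0 + 4·M_1 + 1·M_2 = 6(Δ_1 - Δ_0) = 24
  1·M_1 + 4·M_2 + 1·M_3 = 6(Δ_2 - Δ_1) = 24
Natural end conditions: M_0 = M_3 = 0.
Solving: M_0 = 0, M_1 = 24/5, M_2 = 24/5, M_3 = 0.
On [0, 1], with g_1(t) = a_1 + b_1·t + c_1·t² + d_1·t³: c_1 = M_1/2 = 12/5, d_1 = (M_2 - M_1)/(6h_1) = 0, b_1 = Δ_1 - h_1(2M_1 + M_2)/6 = -32/5.

2.4000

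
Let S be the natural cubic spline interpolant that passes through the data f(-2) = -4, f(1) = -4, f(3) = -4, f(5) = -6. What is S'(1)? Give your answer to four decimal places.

0.1579

Put m_i = S'' at the i-th knot. Here h = (3, 2, 2) and Δ = (0, 0, -1), so the interior equations h_(i-1)·m_(i-1) + 2(h_(i-1)+h_i)·m_i + h_i·m_(i+1) = 6(Δ_i − Δ_(i-1)) read
  3·m_0 + 10·m_1 + 2·m_2 = 6(Δ_1 - Δ_0) = 0
  2·m_1 + 8·m_2 + 2·m_3 = 6(Δ_2 - Δ_1) = -6
Natural end conditions: m_0 = m_3 = 0.
Solving the tridiagonal system: m_0 = 0, m_1 = 3/19, m_2 = -15/19, m_3 = 0.
On [1, 3], S'(t) = b_1 + 2c_1·(t - 1) + 3d_1·(t - 1)² with b_1 = Δ_1 - h_1(2m_1 + m_2)/6 = 3/19, c_1 = m_1/2 = 3/38, d_1 = (m_2 - m_1)/(6h_1) = -3/38. So S'(1) = 3/19.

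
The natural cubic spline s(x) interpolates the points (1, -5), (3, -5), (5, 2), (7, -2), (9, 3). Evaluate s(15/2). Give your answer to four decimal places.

Write m_i for s''(x_i). With h_i = 2, 2, 2, 2 and divided differences Δ_i = 0, 7/2, -2, 5/2, the continuity of s' gives the tridiagonal system
  2·m_0 + 8·m_1 + 2·m_2 = 6(Δ_1 - Δ_0) = 21
  2·m_1 + 8·m_2 + 2·m_3 = 6(Δ_2 - Δ_1) = -33
  2·m_2 + 8·m_3 + 2·m_4 = 6(Δ_3 - Δ_2) = 27
Natural end conditions: m_0 = m_4 = 0.
Solving: m_0 = 0, m_1 = 237/56, m_2 = -45/7, m_3 = 279/56, m_4 = 0.
On [7, 9], s(x) = -2 - 23/28·(x - 7) + 279/112·(x - 7)² - 93/224·(x - 7)³.
With (x - 7) = 1/2: s(15/2) = -471/256.

-1.8398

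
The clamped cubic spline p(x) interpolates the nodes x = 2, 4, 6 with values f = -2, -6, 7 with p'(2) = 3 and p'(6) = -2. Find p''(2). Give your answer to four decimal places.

-15.1250

With M_i denoting the second derivative at x_i, h_i = 2, 2, and Δ_i = (y_(i+1) − y_i)/h_i = -2, 13/2:
  2·M_0 + 8·M_1 + 2·M_2 = 6(Δ_1 - Δ_0) = 51
Clamped end conditions give two more equations: 2h_0·M_0 + h_0·M_1 = 6(Δ_0 - p'(2)) = -30 and h_1·M_1 + 2h_1·M_2 = 6(p'(6) - Δ_1) = -51.
Forward elimination and back-substitution give M_0 = -121/8, M_1 = 61/4, M_2 = -163/8.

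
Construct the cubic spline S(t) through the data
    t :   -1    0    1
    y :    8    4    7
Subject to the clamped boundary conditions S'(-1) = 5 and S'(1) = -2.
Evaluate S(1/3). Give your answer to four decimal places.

With m_i denoting the second derivative at x_i, h_i = 1, 1, and Δ_i = (y_(i+1) − y_i)/h_i = -4, 3:
  1·m_0 + 4·m_1 + 1·m_2 = 6(Δ_1 - Δ_0) = 42
Clamped end conditions give two more equations: 2h_0·m_0 + h_0·m_1 = 6(Δ_0 - S'(-1)) = -54 and h_1·m_1 + 2h_1·m_2 = 6(S'(1) - Δ_1) = -30.
Solving the tridiagonal system: m_0 = -41, m_1 = 28, m_2 = -29.
On [0, 1], S(t) = 4 - 3/2·t + 14·t² - 19/2·t³.
With t = 1/3: S(1/3) = 127/27.

4.7037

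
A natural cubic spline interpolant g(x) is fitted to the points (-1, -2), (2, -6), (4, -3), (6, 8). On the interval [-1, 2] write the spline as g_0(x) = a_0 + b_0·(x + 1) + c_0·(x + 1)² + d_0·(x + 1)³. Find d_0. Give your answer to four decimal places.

0.0643

Let σ_i = g''(x_i). Step sizes h_i = 3, 2, 2; slopes of the chords Δ_i = (y_(i+1) - y_i)/h_i = -4/3, 3/2, 11/2.
  3·σ_0 + 10·σ_1 + 2·σ_2 = 6(Δ_1 - Δ_0) = 17
  2·σ_1 + 8·σ_2 + 2·σ_3 = 6(Δ_2 - Δ_1) = 24
Natural end conditions: σ_0 = σ_3 = 0.
Solving: σ_0 = 0, σ_1 = 22/19, σ_2 = 103/38, σ_3 = 0.
On [-1, 2], with g_0(x) = a_0 + b_0·(x + 1) + c_0·(x + 1)² + d_0·(x + 1)³: c_0 = σ_0/2 = 0, d_0 = (σ_1 - σ_0)/(6h_0) = 11/171, b_0 = Δ_0 - h_0(2σ_0 + σ_1)/6 = -109/57.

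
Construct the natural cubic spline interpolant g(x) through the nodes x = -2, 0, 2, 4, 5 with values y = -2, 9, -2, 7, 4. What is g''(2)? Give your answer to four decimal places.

Write M_i for g''(x_i). With h_i = 2, 2, 2, 1 and divided differences Δ_i = 11/2, -11/2, 9/2, -3, the continuity of g' gives the tridiagonal system
  2·M_0 + 8·M_1 + 2·M_2 = 6(Δ_1 - Δ_0) = -66
  2·M_1 + 8·M_2 + 2·M_3 = 6(Δ_2 - Δ_1) = 60
  2·M_2 + 6·M_3 + 1·M_4 = 6(Δ_3 - Δ_2) = -45
Natural end conditions: M_0 = M_4 = 0.
Forward elimination and back-substitution give M_0 = 0, M_1 = -951/82, M_2 = 549/41, M_3 = -981/82, M_4 = 0.

13.3902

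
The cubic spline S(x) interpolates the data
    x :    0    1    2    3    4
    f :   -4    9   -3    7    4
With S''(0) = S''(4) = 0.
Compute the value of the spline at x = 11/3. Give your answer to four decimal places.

Put M_i = S'' at the i-th knot. Here h = (1, 1, 1, 1) and Δ = (13, -12, 10, -3), so the interior equations h_(i-1)·M_(i-1) + 2(h_(i-1)+h_i)·M_i + h_i·M_(i+1) = 6(Δ_i − Δ_(i-1)) read
  1·M_0 + 4·M_1 + 1·M_2 = 6(Δ_1 - Δ_0) = -150
  1·M_1 + 4·M_2 + 1·M_3 = 6(Δ_2 - Δ_1) = 132
  1·M_2 + 4·M_3 + 1·M_4 = 6(Δ_3 - Δ_2) = -78
Natural end conditions: M_0 = M_4 = 0.
Solving: M_0 = 0, M_1 = -51, M_2 = 54, M_3 = -33, M_4 = 0.
On [3, 4], S(x) = 7 + 8·(x - 3) - 33/2·(x - 3)² + 11/2·(x - 3)³.
With (x - 3) = 2/3: S(11/3) = 179/27.

6.6296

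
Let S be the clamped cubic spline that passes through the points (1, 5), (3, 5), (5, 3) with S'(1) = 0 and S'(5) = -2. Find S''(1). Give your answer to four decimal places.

0.2500

Write M_i for S''(x_i). With h_i = 2, 2 and divided differences Δ_i = 0, -1, the continuity of S' gives the tridiagonal system
  2·M_0 + 8·M_1 + 2·M_2 = 6(Δ_1 - Δ_0) = -6
Clamped end conditions give two more equations: 2h_0·M_0 + h_0·M_1 = 6(Δ_0 - S'(1)) = 0 and h_1·M_1 + 2h_1·M_2 = 6(S'(5) - Δ_1) = -6.
Solving: M_0 = 1/4, M_1 = -1/2, M_2 = -5/4.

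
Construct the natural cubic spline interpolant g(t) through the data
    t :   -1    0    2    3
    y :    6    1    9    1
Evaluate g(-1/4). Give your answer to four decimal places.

1.4502

Let σ_i = g''(x_i). Step sizes h_i = 1, 2, 1; slopes of the chords Δ_i = (y_(i+1) - y_i)/h_i = -5, 4, -8.
  1·σ_0 + 6·σ_1 + 2·σ_2 = 6(Δ_1 - Δ_0) = 54
  2·σ_1 + 6·σ_2 + 1·σ_3 = 6(Δ_2 - Δ_1) = -72
Natural end conditions: σ_0 = σ_3 = 0.
Hence σ_0 = 0, σ_1 = 117/8, σ_2 = -135/8, σ_3 = 0.
On [-1, 0], g(t) = 6 - 119/16·(t + 1) + 0·(t + 1)² + 39/16·(t + 1)³.
With (t + 1) = 3/4: g(-1/4) = 1485/1024.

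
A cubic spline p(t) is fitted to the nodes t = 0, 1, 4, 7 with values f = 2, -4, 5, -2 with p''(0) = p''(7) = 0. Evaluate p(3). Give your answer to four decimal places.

With m_i denoting the second derivative at x_i, h_i = 1, 3, 3, and Δ_i = (y_(i+1) − y_i)/h_i = -6, 3, -7/3:
  1·m_0 + 8·m_1 + 3·m_2 = 6(Δ_1 - Δ_0) = 54
  3·m_1 + 12·m_2 + 3·m_3 = 6(Δ_2 - Δ_1) = -32
Natural end conditions: m_0 = m_3 = 0.
Hence m_0 = 0, m_1 = 248/29, m_2 = -418/87, m_3 = 0.
On [1, 4], p(t) = -4 - 274/87·(t - 1) + 124/29·(t - 1)² - 581/783·(t - 1)³.
With (t - 1) = 2: p(3) = 680/783.

0.8685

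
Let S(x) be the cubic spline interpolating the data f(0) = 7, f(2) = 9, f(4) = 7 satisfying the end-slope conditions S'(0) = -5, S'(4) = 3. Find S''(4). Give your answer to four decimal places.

With m_i denoting the second derivative at x_i, h_i = 2, 2, and Δ_i = (y_(i+1) − y_i)/h_i = 1, -1:
  2·m_0 + 8·m_1 + 2·m_2 = 6(Δ_1 - Δ_0) = -12
Clamped end conditions give two more equations: 2h_0·m_0 + h_0·m_1 = 6(Δ_0 - S'(0)) = 36 and h_1·m_1 + 2h_1·m_2 = 6(S'(4) - Δ_1) = 24.
Solving: m_0 = 25/2, m_1 = -7, m_2 = 19/2.

9.5000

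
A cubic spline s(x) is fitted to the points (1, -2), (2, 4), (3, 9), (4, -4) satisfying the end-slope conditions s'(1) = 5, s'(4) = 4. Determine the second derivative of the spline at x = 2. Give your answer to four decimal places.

11.3333

With M_i denoting the second derivative at x_i, h_i = 1, 1, 1, and Δ_i = (y_(i+1) − y_i)/h_i = 6, 5, -13:
  1·M_0 + 4·M_1 + 1·M_2 = 6(Δ_1 - Δ_0) = -6
  1·M_1 + 4·M_2 + 1·M_3 = 6(Δ_2 - Δ_1) = -108
Clamped end conditions give two more equations: 2h_0·M_0 + h_0·M_1 = 6(Δ_0 - s'(1)) = 6 and h_2·M_2 + 2h_2·M_3 = 6(s'(4) - Δ_2) = 102.
Hence M_0 = -8/3, M_1 = 34/3, M_2 = -146/3, M_3 = 226/3.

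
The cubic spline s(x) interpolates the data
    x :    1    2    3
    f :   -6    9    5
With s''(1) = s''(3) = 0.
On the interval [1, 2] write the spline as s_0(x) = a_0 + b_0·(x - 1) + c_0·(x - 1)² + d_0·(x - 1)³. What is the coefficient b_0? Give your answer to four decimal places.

With M_i denoting the second derivative at x_i, h_i = 1, 1, and Δ_i = (y_(i+1) − y_i)/h_i = 15, -4:
  1·M_0 + 4·M_1 + 1·M_2 = 6(Δ_1 - Δ_0) = -114
Natural end conditions: M_0 = M_2 = 0.
Hence M_0 = 0, M_1 = -57/2, M_2 = 0.
On [1, 2], with s_0(x) = a_0 + b_0·(x - 1) + c_0·(x - 1)² + d_0·(x - 1)³: c_0 = M_0/2 = 0, d_0 = (M_1 - M_0)/(6h_0) = -19/4, b_0 = Δ_0 - h_0(2M_0 + M_1)/6 = 79/4.

19.7500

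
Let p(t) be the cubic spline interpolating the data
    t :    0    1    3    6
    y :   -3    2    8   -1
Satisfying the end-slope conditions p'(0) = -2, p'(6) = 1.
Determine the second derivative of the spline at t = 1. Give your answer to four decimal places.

Put m_i = p'' at the i-th knot. Here h = (1, 2, 3) and Δ = (5, 3, -3), so the interior equations h_(i-1)·m_(i-1) + 2(h_(i-1)+h_i)·m_i + h_i·m_(i+1) = 6(Δ_i − Δ_(i-1)) read
  1·m_0 + 6·m_1 + 2·m_2 = 6(Δ_1 - Δ_0) = -12
  2·m_1 + 10·m_2 + 3·m_3 = 6(Δ_2 - Δ_1) = -36
Clamped end conditions give two more equations: 2h_0·m_0 + h_0·m_1 = 6(Δ_0 - p'(0)) = 42 and h_2·m_2 + 2h_2·m_3 = 6(p'(6) - Δ_2) = 24.
Solving the tridiagonal system: m_0 = 440/19, m_1 = -82/19, m_2 = -88/19, m_3 = 120/19.

-4.3158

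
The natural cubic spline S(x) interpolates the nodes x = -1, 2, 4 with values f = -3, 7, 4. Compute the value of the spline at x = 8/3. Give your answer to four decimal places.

6.7160

Put M_i = S'' at the i-th knot. Here h = (3, 2) and Δ = (10/3, -3/2), so the interior equations h_(i-1)·M_(i-1) + 2(h_(i-1)+h_i)·M_i + h_i·M_(i+1) = 6(Δ_i − Δ_(i-1)) read
  3·M_0 + 10·M_1 + 2·M_2 = 6(Δ_1 - Δ_0) = -29
Natural end conditions: M_0 = M_2 = 0.
Forward elimination and back-substitution give M_0 = 0, M_1 = -29/10, M_2 = 0.
On [2, 4], S(x) = 7 + 13/30·(x - 2) - 29/20·(x - 2)² + 29/120·(x - 2)³.
With (x - 2) = 2/3: S(8/3) = 544/81.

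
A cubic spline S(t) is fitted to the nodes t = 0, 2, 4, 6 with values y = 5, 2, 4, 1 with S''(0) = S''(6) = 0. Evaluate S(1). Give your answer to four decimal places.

Let M_i = S''(x_i). Step sizes h_i = 2, 2, 2; slopes of the chords Δ_i = (y_(i+1) - y_i)/h_i = -3/2, 1, -3/2.
  2·M_0 + 8·M_1 + 2·M_2 = 6(Δ_1 - Δ_0) = 15
  2·M_1 + 8·M_2 + 2·M_3 = 6(Δ_2 - Δ_1) = -15
Natural end conditions: M_0 = M_3 = 0.
Forward elimination and back-substitution give M_0 = 0, M_1 = 5/2, M_2 = -5/2, M_3 = 0.
On [0, 2], S(t) = 5 - 7/3·t + 0·t² + 5/24·t³.
With t = 1: S(1) = 23/8.

2.8750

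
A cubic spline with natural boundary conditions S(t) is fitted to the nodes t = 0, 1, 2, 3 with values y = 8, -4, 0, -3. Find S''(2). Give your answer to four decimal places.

-17.6000

Put M_i = S'' at the i-th knot. Here h = (1, 1, 1) and Δ = (-12, 4, -3), so the interior equations h_(i-1)·M_(i-1) + 2(h_(i-1)+h_i)·M_i + h_i·M_(i+1) = 6(Δ_i − Δ_(i-1)) read
  1·M_0 + 4·M_1 + 1·M_2 = 6(Δ_1 - Δ_0) = 96
  1·M_1 + 4·M_2 + 1·M_3 = 6(Δ_2 - Δ_1) = -42
Natural end conditions: M_0 = M_3 = 0.
Forward elimination and back-substitution give M_0 = 0, M_1 = 142/5, M_2 = -88/5, M_3 = 0.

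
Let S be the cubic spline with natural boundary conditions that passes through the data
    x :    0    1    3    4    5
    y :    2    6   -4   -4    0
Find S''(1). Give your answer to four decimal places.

Write m_i for S''(x_i). With h_i = 1, 2, 1, 1 and divided differences Δ_i = 4, -5, 0, 4, the continuity of S' gives the tridiagonal system
  1·m_0 + 6·m_1 + 2·m_2 = 6(Δ_1 - Δ_0) = -54
  2·m_1 + 6·m_2 + 1·m_3 = 6(Δ_2 - Δ_1) = 30
  1·m_2 + 4·m_3 + 1·m_4 = 6(Δ_3 - Δ_2) = 24
Natural end conditions: m_0 = m_4 = 0.
Forward elimination and back-substitution give m_0 = 0, m_1 = -717/61, m_2 = 504/61, m_3 = 240/61, m_4 = 0.

-11.7541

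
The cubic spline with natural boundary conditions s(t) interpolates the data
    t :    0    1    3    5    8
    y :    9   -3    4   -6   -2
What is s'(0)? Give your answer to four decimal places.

Let M_i = s''(x_i). Step sizes h_i = 1, 2, 2, 3; slopes of the chords Δ_i = (y_(i+1) - y_i)/h_i = -12, 7/2, -5, 4/3.
  1·M_0 + 6·M_1 + 2·M_2 = 6(Δ_1 - Δ_0) = 93
  2·M_1 + 8·M_2 + 2·M_3 = 6(Δ_2 - Δ_1) = -51
  2·M_2 + 10·M_3 + 3·M_4 = 6(Δ_3 - Δ_2) = 38
Natural end conditions: M_0 = M_4 = 0.
Solving: M_0 = 0, M_1 = 515/26, M_2 = -168/13, M_3 = 83/13, M_4 = 0.
On [0, 1], s'(t) = b_0 + 2c_0·t + 3d_0·t² with b_0 = Δ_0 - h_0(2M_0 + M_1)/6 = -2387/156, c_0 = M_0/2 = 0, d_0 = (M_1 - M_0)/(6h_0) = 515/156. So s'(0) = -2387/156.

-15.3013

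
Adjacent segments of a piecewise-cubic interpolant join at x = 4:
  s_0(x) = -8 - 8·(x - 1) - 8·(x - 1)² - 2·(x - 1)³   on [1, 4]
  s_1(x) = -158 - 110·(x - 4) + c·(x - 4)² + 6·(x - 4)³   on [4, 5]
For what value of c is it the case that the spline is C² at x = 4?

-26

s_0''(x) = -16 - 12·(x - 1), so s_0''(4) = -52. On the right, s_1''(4) = 2c, so c = -26.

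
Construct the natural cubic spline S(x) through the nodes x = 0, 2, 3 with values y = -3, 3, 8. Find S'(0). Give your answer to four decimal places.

2.3333

Put M_i = S'' at the i-th knot. Here h = (2, 1) and Δ = (3, 5), so the interior equations h_(i-1)·M_(i-1) + 2(h_(i-1)+h_i)·M_i + h_i·M_(i+1) = 6(Δ_i − Δ_(i-1)) read
  2·M_0 + 6·M_1 + 1·M_2 = 6(Δ_1 - Δ_0) = 12
Natural end conditions: M_0 = M_2 = 0.
Solving: M_0 = 0, M_1 = 2, M_2 = 0.
On [0, 2], S'(x) = b_0 + 2c_0·x + 3d_0·x² with b_0 = Δ_0 - h_0(2M_0 + M_1)/6 = 7/3, c_0 = M_0/2 = 0, d_0 = (M_1 - M_0)/(6h_0) = 1/6. So S'(0) = 7/3.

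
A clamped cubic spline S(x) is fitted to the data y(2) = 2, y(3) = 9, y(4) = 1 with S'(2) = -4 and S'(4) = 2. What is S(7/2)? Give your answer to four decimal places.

With σ_i denoting the second derivative at x_i, h_i = 1, 1, and Δ_i = (y_(i+1) − y_i)/h_i = 7, -8:
  1·σ_0 + 4·σ_1 + 1·σ_2 = 6(Δ_1 - Δ_0) = -90
Clamped end conditions give two more equations: 2h_0·σ_0 + h_0·σ_1 = 6(Δ_0 - S'(2)) = 66 and h_1·σ_1 + 2h_1·σ_2 = 6(S'(4) - Δ_1) = 60.
Forward elimination and back-substitution give σ_0 = 117/2, σ_1 = -51, σ_2 = 111/2.
On [3, 4], S(x) = 9 - 1/4·(x - 3) - 51/2·(x - 3)² + 71/4·(x - 3)³.
With (x - 3) = 1/2: S(7/2) = 151/32.

4.7188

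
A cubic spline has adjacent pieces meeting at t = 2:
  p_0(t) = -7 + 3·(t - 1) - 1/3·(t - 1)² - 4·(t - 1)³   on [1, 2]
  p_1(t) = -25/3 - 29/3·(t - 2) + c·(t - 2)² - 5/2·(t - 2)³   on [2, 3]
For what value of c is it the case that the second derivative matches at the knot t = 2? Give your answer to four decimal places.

-12.3333

p_0''(t) = -2/3 - 24·(t - 1), so p_0''(2) = -74/3. On the right, p_1''(2) = 2c, so c = -37/3.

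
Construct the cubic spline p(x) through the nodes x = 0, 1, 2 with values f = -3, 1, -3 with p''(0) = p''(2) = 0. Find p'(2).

-6

Let m_i = p''(x_i). Step sizes h_i = 1, 1; slopes of the chords Δ_i = (y_(i+1) - y_i)/h_i = 4, -4.
  1·m_0 + 4·m_1 + 1·m_2 = 6(Δ_1 - Δ_0) = -48
Natural end conditions: m_0 = m_2 = 0.
Hence m_0 = 0, m_1 = -12, m_2 = 0.
On [1, 2], p'(x) = b_1 + 2c_1·(x - 1) + 3d_1·(x - 1)² with b_1 = Δ_1 - h_1(2m_1 + m_2)/6 = 0, c_1 = m_1/2 = -6, d_1 = (m_2 - m_1)/(6h_1) = 2. So p'(2) = -6.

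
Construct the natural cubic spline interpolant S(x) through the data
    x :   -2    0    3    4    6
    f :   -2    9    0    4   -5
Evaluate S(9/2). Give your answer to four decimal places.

Put σ_i = S'' at the i-th knot. Here h = (2, 3, 1, 2) and Δ = (11/2, -3, 4, -9/2), so the interior equations h_(i-1)·σ_(i-1) + 2(h_(i-1)+h_i)·σ_i + h_i·σ_(i+1) = 6(Δ_i − Δ_(i-1)) read
  2·σ_0 + 10·σ_1 + 3·σ_2 = 6(Δ_1 - Δ_0) = -51
  3·σ_1 + 8·σ_2 + 1·σ_3 = 6(Δ_2 - Δ_1) = 42
  1·σ_2 + 6·σ_3 + 2·σ_4 = 6(Δ_3 - Δ_2) = -51
Natural end conditions: σ_0 = σ_4 = 0.
Hence σ_0 = 0, σ_1 = -1653/208, σ_2 = 987/104, σ_3 = -2097/208, σ_4 = 0.
On [4, 6], S(x) = 4 + 231/104·(x - 4) - 2097/416·(x - 4)² + 699/832·(x - 4)³.
With (x - 4) = 1/2: S(9/2) = 26327/6656.

3.9554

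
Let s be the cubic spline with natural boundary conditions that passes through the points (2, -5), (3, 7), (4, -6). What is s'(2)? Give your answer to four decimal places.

With M_i denoting the second derivative at x_i, h_i = 1, 1, and Δ_i = (y_(i+1) − y_i)/h_i = 12, -13:
  1·M_0 + 4·M_1 + 1·M_2 = 6(Δ_1 - Δ_0) = -150
Natural end conditions: M_0 = M_2 = 0.
Hence M_0 = 0, M_1 = -75/2, M_2 = 0.
On [2, 3], s'(x) = b_0 + 2c_0·(x - 2) + 3d_0·(x - 2)² with b_0 = Δ_0 - h_0(2M_0 + M_1)/6 = 73/4, c_0 = M_0/2 = 0, d_0 = (M_1 - M_0)/(6h_0) = -25/4. So s'(2) = 73/4.

18.2500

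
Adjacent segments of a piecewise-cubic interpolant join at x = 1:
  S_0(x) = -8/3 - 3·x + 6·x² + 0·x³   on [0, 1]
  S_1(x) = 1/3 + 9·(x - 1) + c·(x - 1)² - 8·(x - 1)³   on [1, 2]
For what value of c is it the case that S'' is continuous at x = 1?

S_0''(x) = 12 + 0·x, so S_0''(1) = 12. On the right, S_1''(1) = 2c, so c = 6.

6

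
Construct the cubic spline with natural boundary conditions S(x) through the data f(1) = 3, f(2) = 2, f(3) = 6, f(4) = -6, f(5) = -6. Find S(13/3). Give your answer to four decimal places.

Put m_i = S'' at the i-th knot. Here h = (1, 1, 1, 1) and Δ = (-1, 4, -12, 0), so the interior equations h_(i-1)·m_(i-1) + 2(h_(i-1)+h_i)·m_i + h_i·m_(i+1) = 6(Δ_i − Δ_(i-1)) read
  1·m_0 + 4·m_1 + 1·m_2 = 6(Δ_1 - Δ_0) = 30
  1·m_1 + 4·m_2 + 1·m_3 = 6(Δ_2 - Δ_1) = -96
  1·m_2 + 4·m_3 + 1·m_4 = 6(Δ_3 - Δ_2) = 72
Natural end conditions: m_0 = m_4 = 0.
Hence m_0 = 0, m_1 = 453/28, m_2 = -243/7, m_3 = 747/28, m_4 = 0.
On [4, 5], S(x) = -6 - 249/28·(x - 4) + 747/56·(x - 4)² - 249/56·(x - 4)³.
With (x - 4) = 1/3: S(13/3) = -1927/252.

-7.6468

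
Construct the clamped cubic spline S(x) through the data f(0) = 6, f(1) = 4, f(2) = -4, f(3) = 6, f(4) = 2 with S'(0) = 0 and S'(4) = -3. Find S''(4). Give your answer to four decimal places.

Put M_i = S'' at the i-th knot. Here h = (1, 1, 1, 1) and Δ = (-2, -8, 10, -4), so the interior equations h_(i-1)·M_(i-1) + 2(h_(i-1)+h_i)·M_i + h_i·M_(i+1) = 6(Δ_i − Δ_(i-1)) read
  1·M_0 + 4·M_1 + 1·M_2 = 6(Δ_1 - Δ_0) = -36
  1·M_1 + 4·M_2 + 1·M_3 = 6(Δ_2 - Δ_1) = 108
  1·M_2 + 4·M_3 + 1·M_4 = 6(Δ_3 - Δ_2) = -84
Clamped end conditions give two more equations: 2h_0·M_0 + h_0·M_1 = 6(Δ_0 - S'(0)) = -12 and h_3·M_3 + 2h_3·M_4 = 6(S'(4) - Δ_3) = 6.
Hence M_0 = 117/28, M_1 = -285/14, M_2 = 165/4, M_3 = -513/14, M_4 = 597/28.

21.3214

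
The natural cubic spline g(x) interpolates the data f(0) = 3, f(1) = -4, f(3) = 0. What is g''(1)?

9

Put M_i = g'' at the i-th knot. Here h = (1, 2) and Δ = (-7, 2), so the interior equations h_(i-1)·M_(i-1) + 2(h_(i-1)+h_i)·M_i + h_i·M_(i+1) = 6(Δ_i − Δ_(i-1)) read
  1·M_0 + 6·M_1 + 2·M_2 = 6(Δ_1 - Δ_0) = 54
Natural end conditions: M_0 = M_2 = 0.
Forward elimination and back-substitution give M_0 = 0, M_1 = 9, M_2 = 0.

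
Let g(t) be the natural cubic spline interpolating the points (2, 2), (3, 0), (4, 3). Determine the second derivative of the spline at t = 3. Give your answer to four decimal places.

7.5000

Let σ_i = g''(x_i). Step sizes h_i = 1, 1; slopes of the chords Δ_i = (y_(i+1) - y_i)/h_i = -2, 3.
  1·σ_0 + 4·σ_1 + 1·σ_2 = 6(Δ_1 - Δ_0) = 30
Natural end conditions: σ_0 = σ_2 = 0.
Solving: σ_0 = 0, σ_1 = 15/2, σ_2 = 0.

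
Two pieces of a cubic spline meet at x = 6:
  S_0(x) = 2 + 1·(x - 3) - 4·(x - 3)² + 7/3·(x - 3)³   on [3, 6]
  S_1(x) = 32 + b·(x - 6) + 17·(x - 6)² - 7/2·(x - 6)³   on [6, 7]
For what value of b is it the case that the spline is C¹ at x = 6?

40

S_0'(x) = 1 - 8·(x - 3) + 7·(x - 3)², so S_0'(6) = 40. On the right, S_1'(6) = b, so b = 40.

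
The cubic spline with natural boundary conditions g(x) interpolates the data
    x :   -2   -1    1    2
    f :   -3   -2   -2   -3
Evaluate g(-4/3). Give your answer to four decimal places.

Put M_i = g'' at the i-th knot. Here h = (1, 2, 1) and Δ = (1, 0, -1), so the interior equations h_(i-1)·M_(i-1) + 2(h_(i-1)+h_i)·M_i + h_i·M_(i+1) = 6(Δ_i − Δ_(i-1)) read
  1·M_0 + 6·M_1 + 2·M_2 = 6(Δ_1 - Δ_0) = -6
  2·M_1 + 6·M_2 + 1·M_3 = 6(Δ_2 - Δ_1) = -6
Natural end conditions: M_0 = M_3 = 0.
Hence M_0 = 0, M_1 = -3/4, M_2 = -3/4, M_3 = 0.
On [-2, -1], g(x) = -3 + 9/8·(x + 2) + 0·(x + 2)² - 1/8·(x + 2)³.
With (x + 2) = 2/3: g(-4/3) = -247/108.

-2.2870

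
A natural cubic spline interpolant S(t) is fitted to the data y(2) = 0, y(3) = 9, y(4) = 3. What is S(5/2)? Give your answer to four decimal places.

Write m_i for S''(x_i). With h_i = 1, 1 and divided differences Δ_i = 9, -6, the continuity of S' gives the tridiagonal system
  1·m_0 + 4·m_1 + 1·m_2 = 6(Δ_1 - Δ_0) = -90
Natural end conditions: m_0 = m_2 = 0.
Forward elimination and back-substitution give m_0 = 0, m_1 = -45/2, m_2 = 0.
On [2, 3], S(t) = 0 + 51/4·(t - 2) + 0·(t - 2)² - 15/4·(t - 2)³.
With (t - 2) = 1/2: S(5/2) = 189/32.

5.9063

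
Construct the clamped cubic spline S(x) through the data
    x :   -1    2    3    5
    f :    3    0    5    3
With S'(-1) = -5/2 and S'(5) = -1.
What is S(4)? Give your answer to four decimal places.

5.0536

Write σ_i for S''(x_i). With h_i = 3, 1, 2 and divided differences Δ_i = -1, 5, -1, the continuity of S' gives the tridiagonal system
  3·σ_0 + 8·σ_1 + 1·σ_2 = 6(Δ_1 - Δ_0) = 36
  1·σ_1 + 6·σ_2 + 2·σ_3 = 6(Δ_2 - Δ_1) = -36
Clamped end conditions give two more equations: 2h_0·σ_0 + h_0·σ_1 = 6(Δ_0 - S'(-1)) = 9 and h_2·σ_2 + 2h_2·σ_3 = 6(S'(5) - Δ_2) = 0.
Solving the tridiagonal system: σ_0 = -11/7, σ_1 = 43/7, σ_2 = -59/7, σ_3 = 59/14.
On [3, 5], S(x) = 5 + 45/14·(x - 3) - 59/14·(x - 3)² + 59/56·(x - 3)³.
With (x - 3) = 1: S(4) = 283/56.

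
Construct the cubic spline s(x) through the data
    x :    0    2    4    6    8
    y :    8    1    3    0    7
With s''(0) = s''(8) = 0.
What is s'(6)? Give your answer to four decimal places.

0.3036

Let σ_i = s''(x_i). Step sizes h_i = 2, 2, 2, 2; slopes of the chords Δ_i = (y_(i+1) - y_i)/h_i = -7/2, 1, -3/2, 7/2.
  2·σ_0 + 8·σ_1 + 2·σ_2 = 6(Δ_1 - Δ_0) = 27
  2·σ_1 + 8·σ_2 + 2·σ_3 = 6(Δ_2 - Δ_1) = -15
  2·σ_2 + 8·σ_3 + 2·σ_4 = 6(Δ_3 - Δ_2) = 30
Natural end conditions: σ_0 = σ_4 = 0.
Solving: σ_0 = 0, σ_1 = 495/112, σ_2 = -117/28, σ_3 = 537/112, σ_4 = 0.
On [6, 8], s'(x) = b_3 + 2c_3·(x - 6) + 3d_3·(x - 6)² with b_3 = Δ_3 - h_3(2σ_3 + σ_4)/6 = 17/56, c_3 = σ_3/2 = 537/224, d_3 = (σ_4 - σ_3)/(6h_3) = -179/448. So s'(6) = 17/56.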